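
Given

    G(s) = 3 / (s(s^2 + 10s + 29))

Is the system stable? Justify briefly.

marginally stable

The poles can be read from the denominator factors: s = 0, -5 ± 2j.
Since the simple pole(s) at s = 0 lie on the jω-axis with none in the right half-plane, the system is marginally stable.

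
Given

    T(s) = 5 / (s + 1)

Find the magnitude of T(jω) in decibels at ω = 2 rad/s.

|T(j2)|_dB ≈ 6.99 dB

Substitute s = j2: numerator = 5, denominator = 1 + j2.
|T(j2)| = |5| / |1 + j2| = 5 / 2.2361 ≈ 2.236.
In decibels: 20·log₁₀(2.236) ≈ 6.99 dB.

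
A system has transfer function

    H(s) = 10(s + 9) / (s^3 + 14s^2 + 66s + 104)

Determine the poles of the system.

The poles are the roots of the denominator s^3 + 14s^2 + 66s + 104 = 0.
Trying s = -4: the polynomial evaluates to 0, so (s + 4) is a factor.
Dividing out leaves s^2 + 10s + 26 = 0.
The quadratic formula then gives s = -5 ± 1j.

s = -5 ± j, -4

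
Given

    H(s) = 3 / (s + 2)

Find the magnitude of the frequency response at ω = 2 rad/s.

Substitute s = j2: numerator = 3, denominator = 2 + j2.
|H(j2)| = |3| / |2 + j2| = 3 / 2.8284 ≈ 1.061.

|H(j2)| ≈ 1.061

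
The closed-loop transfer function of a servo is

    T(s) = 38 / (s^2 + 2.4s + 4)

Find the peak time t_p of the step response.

t_p ≈ 1.963 s

Comparing s^2 + 2.4s + 4 to s^2 + 2ζωₙs + ωₙ²: ωₙ = 2 rad/s and ζ = 2.4/(2·2) = 0.6.
ζωₙ = 2.4/2 = 1.2, so ω_d = ωₙ√(1−ζ²) = √(ωₙ² − (ζωₙ)²) = √(4 − 1.2²) = √2.56 = 1.600 rad/s.
t_p = π/ω_d = π/1.600 ≈ 1.963 s.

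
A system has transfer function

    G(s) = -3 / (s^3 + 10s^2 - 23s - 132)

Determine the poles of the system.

s = -11, 4, -3

The poles are the roots of the denominator s^3 + 10s^2 - 23s - 132 = 0.
Trying s = -11: the polynomial evaluates to 0, so (s + 11) is a factor.
Dividing out leaves s^2 - s - 12 = 0.
Factoring the quadratic: (s - 4)(s + 3) = 0.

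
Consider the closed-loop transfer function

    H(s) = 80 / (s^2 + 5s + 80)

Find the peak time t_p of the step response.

t_p ≈ 0.3658 s

Comparing s^2 + 5s + 80 to s^2 + 2ζωₙs + ωₙ²: ωₙ = √80 ≈ 8.944 rad/s and ζ = 5/(2·√80) ≈ 0.2795.
ζωₙ = 5/2 = 2.5, so ω_d = ωₙ√(1−ζ²) = √(ωₙ² − (ζωₙ)²) = √(80 − 2.5²) = √73.75 ≈ 8.588 rad/s.
t_p = π/ω_d = π/8.588 ≈ 0.3658 s.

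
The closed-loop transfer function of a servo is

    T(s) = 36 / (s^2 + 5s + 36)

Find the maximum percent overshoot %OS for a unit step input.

Comparing s^2 + 5s + 36 to s^2 + 2ζωₙs + ωₙ²: ωₙ = 6 rad/s and ζ = 5/(2·6) ≈ 0.4167.
%OS = 100·exp(−πζ/√(1−ζ²)) = 100·exp(−π·0.4167/√(1−0.4167²)) ≈ 23.7%.

%OS ≈ 23.7%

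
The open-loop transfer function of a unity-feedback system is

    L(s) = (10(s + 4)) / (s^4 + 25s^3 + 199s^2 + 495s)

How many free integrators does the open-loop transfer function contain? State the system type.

Type 1

The denominator has 1 factor of s at the origin (free integrator), so this is a Type 1 system.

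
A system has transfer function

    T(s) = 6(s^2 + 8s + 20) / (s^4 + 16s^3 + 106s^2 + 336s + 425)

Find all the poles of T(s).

The poles are the roots of the denominator s^4 + 16s^3 + 106s^2 + 336s + 425 = 0.
No real roots exist; factor into two real quadratics: (s^2 + 8s + 17)(s^2 + 8s + 25) = 0.
Each quadratic gives a conjugate pair via the quadratic formula.

s = -4 ± j, -4 ± 3j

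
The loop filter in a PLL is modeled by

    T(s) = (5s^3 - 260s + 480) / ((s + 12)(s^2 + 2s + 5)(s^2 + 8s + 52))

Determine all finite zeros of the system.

Set the numerator to zero: 5s^3 - 260s + 480 = 0, i.e. 5·(s^3 - 52s + 96) = 0.
Factoring: (s - 2)(s - 6)(s + 8) = 0.

s = 2, 6, -8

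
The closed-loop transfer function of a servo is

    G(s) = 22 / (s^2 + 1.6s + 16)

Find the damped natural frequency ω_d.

Comparing s^2 + 1.6s + 16 to s^2 + 2ζωₙs + ωₙ²: ωₙ = 4 rad/s and ζ = 1.6/(2·4) = 0.2.
ζωₙ = 1.6/2 = 0.8, so ω_d = ωₙ√(1−ζ²) = √(ωₙ² − (ζωₙ)²) = √(16 − 0.8²) = √15.36 ≈ 3.919 rad/s.

ω_d ≈ 3.919 rad/s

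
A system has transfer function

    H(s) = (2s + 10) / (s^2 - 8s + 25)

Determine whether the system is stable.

unstable

The denominator s^2 - 8s + 25 factors as (s^2 - 8s + 25), giving poles at s = 4 ± 3j.
Since the pole(s) at s = 4 ± 3j lie in the right half-plane, the system is unstable.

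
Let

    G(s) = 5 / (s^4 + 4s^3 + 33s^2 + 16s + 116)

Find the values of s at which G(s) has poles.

s = ±2j, -2 ± 5j

The poles are the roots of the denominator s^4 + 4s^3 + 33s^2 + 16s + 116 = 0.
No real roots exist; factor into two real quadratics: (s^2 + 4)(s^2 + 4s + 29) = 0.
Each quadratic gives a conjugate pair via the quadratic formula.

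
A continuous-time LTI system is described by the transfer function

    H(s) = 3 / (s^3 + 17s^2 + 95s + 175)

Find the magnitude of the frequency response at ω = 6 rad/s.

|H(j6)| ≈ 0.005334

Substitute s = j6: numerator = 3, denominator = -437 + j354.
|H(j6)| = |3| / |-437 + j354| = 3 / 562.39 ≈ 0.005334.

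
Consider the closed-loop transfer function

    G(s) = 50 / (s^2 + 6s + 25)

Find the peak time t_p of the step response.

Comparing s^2 + 6s + 25 to s^2 + 2ζωₙs + ωₙ²: ωₙ = 5 rad/s and ζ = 6/(2·5) = 0.6.
ζωₙ = 6/2 = 3, so ω_d = ωₙ√(1−ζ²) = √(ωₙ² − (ζωₙ)²) = √(25 − 3²) = √16 = 4 rad/s.
t_p = π/ω_d = π/4 ≈ 0.7854 s.

t_p ≈ 0.7854 s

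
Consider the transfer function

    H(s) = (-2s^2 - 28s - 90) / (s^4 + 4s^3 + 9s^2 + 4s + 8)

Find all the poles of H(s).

s = j, -j, -2 + 2j, -2 - 2j

The poles are the roots of the denominator s^4 + 4s^3 + 9s^2 + 4s + 8 = 0.
No real roots exist; factor into two real quadratics: (s^2 + 1)(s^2 + 4s + 8) = 0.
Each quadratic gives a conjugate pair via the quadratic formula.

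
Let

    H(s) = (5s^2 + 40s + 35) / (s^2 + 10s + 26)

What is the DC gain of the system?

Set s = 0: H(0) = (35) / (26) = 35/26.

H(0) = 35/26 ≈ 1.346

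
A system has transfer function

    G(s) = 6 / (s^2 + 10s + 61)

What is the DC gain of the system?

Set s = 0: G(0) = (6) / (61) = 6/61.

G(0) = 6/61 ≈ 0.09836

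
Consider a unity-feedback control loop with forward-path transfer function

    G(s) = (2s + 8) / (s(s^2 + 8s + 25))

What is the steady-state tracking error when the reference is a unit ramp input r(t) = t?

e_ss = 3.125

G(s) has one pole at the origin.
This is a Type 1 system. Kv = lim_{s→0} s·G(s) = 8/25.
e_ss = 1/Kv = 1/(8/25) = 25/8 ≈ 3.125.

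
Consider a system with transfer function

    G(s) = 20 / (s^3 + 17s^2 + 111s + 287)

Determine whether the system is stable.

The denominator s^3 + 17s^2 + 111s + 287 factors as (s^2 + 10s + 41)(s + 7), giving poles at s = -5 + 4j, -5 - 4j, -7.
Since all poles lie strictly in the left half-plane, the system is stable.

stable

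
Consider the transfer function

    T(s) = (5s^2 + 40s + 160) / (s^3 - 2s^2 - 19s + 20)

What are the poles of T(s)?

The poles are the roots of the denominator s^3 - 2s^2 - 19s + 20 = 0.
Trying s = -4: the polynomial evaluates to 0, so (s + 4) is a factor.
Dividing out leaves s^2 - 6s + 5 = 0.
Factoring the quadratic: (s - 1)(s - 5) = 0.

s = -4, 1, 5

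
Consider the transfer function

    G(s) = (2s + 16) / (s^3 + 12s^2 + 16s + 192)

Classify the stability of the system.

marginally stable

The denominator s^3 + 12s^2 + 16s + 192 factors as (s^2 + 16)(s + 12), giving poles at s = 4j, -4j, -12.
Since the simple pole(s) at s = 4j, -4j lie on the jω-axis with none in the right half-plane, the system is marginally stable.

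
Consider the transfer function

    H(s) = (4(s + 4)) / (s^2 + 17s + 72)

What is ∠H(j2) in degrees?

At s = j2: numerator = 16 + j8, denominator = 68 + j34.
∠H = ∠num − ∠den = 26.565° − (26.565°) = 0°.

∠H(j2) ≈ 0°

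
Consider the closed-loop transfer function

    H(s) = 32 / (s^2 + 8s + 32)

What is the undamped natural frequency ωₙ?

Compare the denominator to the standard form s^2 + 2ζωₙs + ωₙ².
ωₙ² = 32, so ωₙ = √32 ≈ 5.657 rad/s.

ωₙ ≈ 5.657 rad/s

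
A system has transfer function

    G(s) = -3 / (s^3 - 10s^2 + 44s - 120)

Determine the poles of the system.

The poles are the roots of the denominator s^3 - 10s^2 + 44s - 120 = 0.
Trying s = 6: the polynomial evaluates to 0, so (s - 6) is a factor.
Dividing out leaves s^2 - 4s + 20 = 0.
The quadratic formula then gives s = 2 ± 4j.

s = 2 + 4j, 2 - 4j, 6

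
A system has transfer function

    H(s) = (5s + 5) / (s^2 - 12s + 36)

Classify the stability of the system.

unstable

The denominator s^2 - 12s + 36 factors as (s - 6)^2, giving poles at s = 6, 6.
Since the pole(s) at s = 6, 6 lie in the right half-plane, the system is unstable.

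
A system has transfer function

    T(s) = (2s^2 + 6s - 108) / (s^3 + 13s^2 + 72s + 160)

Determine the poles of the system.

s = -4 ± 4j, -5

The poles are the roots of the denominator s^3 + 13s^2 + 72s + 160 = 0.
Trying s = -5: the polynomial evaluates to 0, so (s + 5) is a factor.
Dividing out leaves s^2 + 8s + 32 = 0.
The quadratic formula then gives s = -4 ± 4j.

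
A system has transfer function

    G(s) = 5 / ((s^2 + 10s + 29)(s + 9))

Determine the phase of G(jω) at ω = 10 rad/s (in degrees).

At s = j10: numerator = 5, denominator = -1639 + j190.
∠G = ∠num − ∠den = 0° − (173.39°) = -173.4°.

∠G(j10) ≈ -173.4°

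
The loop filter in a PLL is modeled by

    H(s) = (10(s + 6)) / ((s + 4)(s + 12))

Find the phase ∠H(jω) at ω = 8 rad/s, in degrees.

∠H(j8) ≈ -43.99°

At s = j8: numerator = 60 + j80, denominator = -16 + j128.
∠H = ∠num − ∠den = 53.130° − (97.125°) = -43.99°.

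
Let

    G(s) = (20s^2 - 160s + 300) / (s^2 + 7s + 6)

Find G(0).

Set s = 0: G(0) = (300) / (6) = 50.

G(0) = 50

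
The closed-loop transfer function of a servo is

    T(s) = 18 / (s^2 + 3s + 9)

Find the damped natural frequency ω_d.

Comparing s^2 + 3s + 9 to s^2 + 2ζωₙs + ωₙ²: ωₙ = 3 rad/s and ζ = 3/(2·3) = 0.5.
ζωₙ = 3/2 = 1.5, so ω_d = ωₙ√(1−ζ²) = √(ωₙ² − (ζωₙ)²) = √(9 − 1.5²) = √6.75 ≈ 2.598 rad/s.

ω_d ≈ 2.598 rad/s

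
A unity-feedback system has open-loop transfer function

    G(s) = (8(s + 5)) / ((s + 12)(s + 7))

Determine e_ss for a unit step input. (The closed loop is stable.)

e_ss = 0.6774

G(s) has no poles at the origin.
This is a Type 0 system. Kp = lim_{s→0} G(s) = 40/84 = 10/21.
e_ss = 1/(1 + Kp) = 1/(1 + 10/21) = 21/31 ≈ 0.6774.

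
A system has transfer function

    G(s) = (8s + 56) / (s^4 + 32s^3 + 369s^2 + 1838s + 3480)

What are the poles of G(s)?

The poles are the roots of the denominator s^4 + 32s^3 + 369s^2 + 1838s + 3480 = 0.
Trying s = -10: the polynomial evaluates to 0, so (s + 10) is a factor.
Dividing out leaves s^3 + 22s^2 + 149s + 348 = 0.
This factors further as (s^2 + 10s + 29)(s + 12) = 0.

s = -5 + 2j, -5 - 2j, -10, -12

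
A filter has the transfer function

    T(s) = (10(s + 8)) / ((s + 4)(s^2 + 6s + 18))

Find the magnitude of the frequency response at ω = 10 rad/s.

Substitute s = j10: numerator = 80 + j100, denominator = -928 - j580.
|T(j10)| = |80 + j100| / |-928 - j580| = 128.06 / 1094.3 ≈ 0.1170.

|T(j10)| ≈ 0.1170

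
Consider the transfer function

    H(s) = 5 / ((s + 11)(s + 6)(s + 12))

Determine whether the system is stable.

The poles can be read from the denominator factors: s = -11, -6, -12.
Since all poles lie strictly in the left half-plane, the system is stable.

stable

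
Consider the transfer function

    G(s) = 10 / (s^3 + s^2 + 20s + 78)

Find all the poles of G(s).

s = 1 + 5j, 1 - 5j, -3

The poles are the roots of the denominator s^3 + s^2 + 20s + 78 = 0.
Trying s = -3: the polynomial evaluates to 0, so (s + 3) is a factor.
Dividing out leaves s^2 - 2s + 26 = 0.
The quadratic formula then gives s = 1 ± 5j.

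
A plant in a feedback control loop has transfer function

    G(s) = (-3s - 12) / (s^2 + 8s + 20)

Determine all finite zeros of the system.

Set the numerator to zero: -3s - 12 = 0, i.e. -3·(s + 4) = 0.
So s = -4.

s = -4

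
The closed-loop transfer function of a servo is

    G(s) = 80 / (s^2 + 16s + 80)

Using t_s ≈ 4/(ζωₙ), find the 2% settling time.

t_s ≈ 0.5000 s

Comparing s^2 + 16s + 80 to s^2 + 2ζωₙs + ωₙ²: ωₙ = √80 ≈ 8.944 rad/s and ζ = 16/(2·√80) ≈ 0.8944.
ζωₙ = 16/2 = 8, so t_s ≈ 4/(ζωₙ) = 4/8 = 0.5000 s.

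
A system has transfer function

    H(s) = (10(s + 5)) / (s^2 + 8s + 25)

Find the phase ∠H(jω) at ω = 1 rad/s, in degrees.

∠H(j1) ≈ -7.125°

At s = j1: numerator = 50 + j10, denominator = 24 + j8.
∠H = ∠num − ∠den = 11.310° − (18.435°) = -7.125°.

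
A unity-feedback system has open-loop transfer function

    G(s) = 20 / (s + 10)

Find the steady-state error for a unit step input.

e_ss = 0.3333

G(s) has no poles at the origin.
This is a Type 0 system. Kp = lim_{s→0} G(s) = 20/10 = 2.
e_ss = 1/(1 + Kp) = 1/(1 + 2) = 1/3 ≈ 0.3333.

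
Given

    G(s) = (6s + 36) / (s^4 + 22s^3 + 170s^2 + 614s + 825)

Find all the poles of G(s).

s = -4 ± 3j, -3, -11

The poles are the roots of the denominator s^4 + 22s^3 + 170s^2 + 614s + 825 = 0.
Trying s = -3: the polynomial evaluates to 0, so (s + 3) is a factor.
Dividing out leaves s^3 + 19s^2 + 113s + 275 = 0.
This factors further as (s^2 + 8s + 25)(s + 11) = 0.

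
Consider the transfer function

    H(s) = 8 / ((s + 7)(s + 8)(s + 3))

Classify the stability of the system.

stable

The poles can be read from the denominator factors: s = -7, -8, -3.
Since all poles lie strictly in the left half-plane, the system is stable.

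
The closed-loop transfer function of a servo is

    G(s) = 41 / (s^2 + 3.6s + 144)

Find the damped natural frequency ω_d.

Comparing s^2 + 3.6s + 144 to s^2 + 2ζωₙs + ωₙ²: ωₙ = 12 rad/s and ζ = 3.6/(2·12) = 0.15.
ζωₙ = 3.6/2 = 1.8, so ω_d = ωₙ√(1−ζ²) = √(ωₙ² − (ζωₙ)²) = √(144 − 1.8²) = √140.76 ≈ 11.86 rad/s.

ω_d ≈ 11.86 rad/s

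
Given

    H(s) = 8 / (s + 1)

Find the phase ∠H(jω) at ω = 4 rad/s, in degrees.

At s = j4: numerator = 8, denominator = 1 + j4.
∠H = ∠num − ∠den = 0° − (75.964°) = -75.96°.

∠H(j4) ≈ -75.96°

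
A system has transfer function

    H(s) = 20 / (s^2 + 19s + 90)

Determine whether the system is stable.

The denominator s^2 + 19s + 90 factors as (s + 9)(s + 10), giving poles at s = -9, -10.
Since all poles lie strictly in the left half-plane, the system is stable.

stable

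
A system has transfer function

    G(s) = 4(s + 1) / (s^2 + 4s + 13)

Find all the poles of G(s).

The poles are the roots of the denominator s^2 + 4s + 13 = 0.
Using the quadratic formula: s = (-4 ± √(-36))/2 = -2 ± 3j.

s = -2 ± 3j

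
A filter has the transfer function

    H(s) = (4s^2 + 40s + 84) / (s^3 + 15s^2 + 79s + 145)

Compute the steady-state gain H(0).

H(0) = 84/145 ≈ 0.5793

Set s = 0: H(0) = (84) / (145) = 84/145.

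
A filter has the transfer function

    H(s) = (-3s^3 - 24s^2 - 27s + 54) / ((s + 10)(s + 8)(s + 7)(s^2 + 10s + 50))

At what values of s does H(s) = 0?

s = -3, -6, 1

Set the numerator to zero: -3s^3 - 24s^2 - 27s + 54 = 0, i.e. -3·(s^3 + 8s^2 + 9s - 18) = 0.
Factoring: (s + 3)(s + 6)(s - 1) = 0.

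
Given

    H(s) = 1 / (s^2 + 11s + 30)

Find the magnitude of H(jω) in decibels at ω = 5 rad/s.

|H(j5)|_dB ≈ -34.8 dB

Substitute s = j5: numerator = 1, denominator = 5 + j55.
|H(j5)| = |1| / |5 + j55| = 1 / 55.227 ≈ 0.01811.
In decibels: 20·log₁₀(0.01811) ≈ -34.8 dB.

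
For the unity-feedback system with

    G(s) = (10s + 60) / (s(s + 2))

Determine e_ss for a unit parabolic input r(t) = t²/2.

e_ss = ∞

G(s) has one pole at the origin.
This is a Type 1 system; Ka = lim_{s→0} s^2·G(s) = 0, so the steady-state error for a parabola input is infinite.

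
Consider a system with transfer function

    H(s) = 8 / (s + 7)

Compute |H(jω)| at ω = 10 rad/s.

Substitute s = j10: numerator = 8, denominator = 7 + j10.
|H(j10)| = |8| / |7 + j10| = 8 / 12.207 ≈ 0.6554.

|H(j10)| ≈ 0.6554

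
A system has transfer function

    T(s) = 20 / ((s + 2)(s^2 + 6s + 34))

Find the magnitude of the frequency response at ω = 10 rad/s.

Substitute s = j10: numerator = 20, denominator = -732 - j540.
|T(j10)| = |20| / |-732 - j540| = 20 / 909.63 ≈ 0.02199.

|T(j10)| ≈ 0.02199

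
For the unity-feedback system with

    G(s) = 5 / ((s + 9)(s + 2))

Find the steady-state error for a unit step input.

e_ss = 0.7826

G(s) has no poles at the origin.
This is a Type 0 system. Kp = lim_{s→0} G(s) = 5/18.
e_ss = 1/(1 + Kp) = 1/(1 + 5/18) = 18/23 ≈ 0.7826.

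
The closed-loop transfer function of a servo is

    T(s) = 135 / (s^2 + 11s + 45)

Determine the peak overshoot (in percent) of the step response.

Comparing s^2 + 11s + 45 to s^2 + 2ζωₙs + ωₙ²: ωₙ = √45 ≈ 6.708 rad/s and ζ = 11/(2·√45) ≈ 0.8199.
%OS = 100·exp(−πζ/√(1−ζ²)) = 100·exp(−π·0.8199/√(1−0.8199²)) ≈ 1.11%.

%OS ≈ 1.11%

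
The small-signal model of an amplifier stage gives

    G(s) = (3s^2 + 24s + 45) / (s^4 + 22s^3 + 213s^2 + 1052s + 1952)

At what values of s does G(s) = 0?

Set the numerator to zero: 3s^2 + 24s + 45 = 0, i.e. 3·(s^2 + 8s + 15) = 0.
Factoring: (s + 5)(s + 3) = 0.

s = -5, -3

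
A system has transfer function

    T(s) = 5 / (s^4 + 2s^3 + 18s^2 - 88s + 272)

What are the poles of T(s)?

s = 2 + 2j, 2 - 2j, -3 + 5j, -3 - 5j

The poles are the roots of the denominator s^4 + 2s^3 + 18s^2 - 88s + 272 = 0.
No real roots exist; factor into two real quadratics: (s^2 - 4s + 8)(s^2 + 6s + 34) = 0.
Each quadratic gives a conjugate pair via the quadratic formula.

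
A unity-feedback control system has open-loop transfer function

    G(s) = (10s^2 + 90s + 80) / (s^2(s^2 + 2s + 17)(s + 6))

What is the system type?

Type 2

The denominator has 2 factors of s at the origin (free integrators), so this is a Type 2 system.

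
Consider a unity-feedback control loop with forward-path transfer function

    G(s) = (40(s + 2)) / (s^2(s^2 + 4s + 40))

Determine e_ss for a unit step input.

G(s) has 2 poles at the origin.
This is a Type 2 system; for a step input the steady-state error is zero.

e_ss = 0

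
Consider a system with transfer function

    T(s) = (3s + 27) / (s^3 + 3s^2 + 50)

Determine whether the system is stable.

unstable

The denominator s^3 + 3s^2 + 50 factors as (s^2 - 2s + 10)(s + 5), giving poles at s = 1 + 3j, 1 - 3j, -5.
Since the pole(s) at s = 1 ± 3j lie in the right half-plane, the system is unstable.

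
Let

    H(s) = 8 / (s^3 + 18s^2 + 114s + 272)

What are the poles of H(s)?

s = -5 + 3j, -5 - 3j, -8

The poles are the roots of the denominator s^3 + 18s^2 + 114s + 272 = 0.
Trying s = -8: the polynomial evaluates to 0, so (s + 8) is a factor.
Dividing out leaves s^2 + 10s + 34 = 0.
The quadratic formula then gives s = -5 ± 3j.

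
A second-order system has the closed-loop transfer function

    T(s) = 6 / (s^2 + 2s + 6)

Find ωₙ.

ωₙ ≈ 2.449 rad/s

Compare the denominator to the standard form s^2 + 2ζωₙs + ωₙ².
ωₙ² = 6, so ωₙ = √6 ≈ 2.449 rad/s.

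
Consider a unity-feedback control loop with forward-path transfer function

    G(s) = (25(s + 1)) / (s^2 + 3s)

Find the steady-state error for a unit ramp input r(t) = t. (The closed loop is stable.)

e_ss = 0.1200

G(s) has one pole at the origin.
This is a Type 1 system. Kv = lim_{s→0} s·G(s) = 25/3.
e_ss = 1/Kv = 1/(25/3) = 3/25 ≈ 0.1200.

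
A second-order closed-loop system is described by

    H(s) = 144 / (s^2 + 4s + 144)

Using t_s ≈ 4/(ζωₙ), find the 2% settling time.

Comparing s^2 + 4s + 144 to s^2 + 2ζωₙs + ωₙ²: ωₙ = 12 rad/s and ζ = 4/(2·12) ≈ 0.1667.
ζωₙ = 4/2 = 2, so t_s ≈ 4/(ζωₙ) = 4/2 = 2 s.

t_s ≈ 2 s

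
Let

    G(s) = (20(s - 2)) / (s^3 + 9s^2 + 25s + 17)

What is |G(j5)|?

|G(j5)| ≈ 0.5178

Substitute s = j5: numerator = -40 + j100, denominator = -208.
|G(j5)| = |-40 + j100| / |-208| = 107.70 / 208 ≈ 0.5178.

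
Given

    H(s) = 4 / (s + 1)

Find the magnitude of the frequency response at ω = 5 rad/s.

|H(j5)| ≈ 0.7845

Substitute s = j5: numerator = 4, denominator = 1 + j5.
|H(j5)| = |4| / |1 + j5| = 4 / 5.0990 ≈ 0.7845.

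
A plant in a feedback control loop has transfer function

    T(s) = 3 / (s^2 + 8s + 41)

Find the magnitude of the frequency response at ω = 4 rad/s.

|T(j4)| ≈ 0.07388

Substitute s = j4: numerator = 3, denominator = 25 + j32.
|T(j4)| = |3| / |25 + j32| = 3 / 40.608 ≈ 0.07388.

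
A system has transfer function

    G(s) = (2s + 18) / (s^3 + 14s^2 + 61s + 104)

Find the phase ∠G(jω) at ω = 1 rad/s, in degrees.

∠G(j1) ≈ -27.35°

At s = j1: numerator = 18 + j2, denominator = 90 + j60.
∠G = ∠num − ∠den = 6.3402° − (33.690°) = -27.35°.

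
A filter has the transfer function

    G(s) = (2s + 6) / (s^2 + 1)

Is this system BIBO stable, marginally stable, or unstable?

The denominator s^2 + 1 factors as (s^2 + 1), giving poles at s = ±j.
Since the simple pole(s) at s = j, -j lie on the jω-axis with none in the right half-plane, the system is marginally stable.

marginally stable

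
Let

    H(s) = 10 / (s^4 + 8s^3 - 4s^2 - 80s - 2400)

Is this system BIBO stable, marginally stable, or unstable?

unstable

The denominator s^4 + 8s^3 - 4s^2 - 80s - 2400 factors as (s + 10)(s^2 + 4s + 40)(s - 6), giving poles at s = -10, -2 ± 6j, 6.
Since the pole(s) at s = 6 lie in the right half-plane, the system is unstable.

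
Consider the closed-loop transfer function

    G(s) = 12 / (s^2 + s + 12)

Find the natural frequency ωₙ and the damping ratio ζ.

ωₙ ≈ 3.464 rad/s, ζ ≈ 0.1443

Compare the denominator to the standard form s^2 + 2ζωₙs + ωₙ².
ωₙ² = 12, so ωₙ = √12 ≈ 3.464 rad/s.
2ζωₙ = 1, so ζ = 1/(2·√12) ≈ 0.1443.
With ζ = 0.1443 the response is underdamped.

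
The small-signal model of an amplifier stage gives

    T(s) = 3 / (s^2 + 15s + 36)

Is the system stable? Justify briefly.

stable

The denominator s^2 + 15s + 36 factors as (s + 12)(s + 3), giving poles at s = -12, -3.
Since all poles lie strictly in the left half-plane, the system is stable.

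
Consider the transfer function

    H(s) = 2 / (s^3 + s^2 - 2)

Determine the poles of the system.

s = -1 + j, -1 - j, 1

The poles are the roots of the denominator s^3 + s^2 - 2 = 0.
Trying s = 1: the polynomial evaluates to 0, so (s - 1) is a factor.
Dividing out leaves s^2 + 2s + 2 = 0.
The quadratic formula then gives s = -1 ± 1j.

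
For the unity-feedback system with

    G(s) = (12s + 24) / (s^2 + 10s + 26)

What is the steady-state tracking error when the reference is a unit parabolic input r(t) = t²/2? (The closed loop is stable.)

e_ss = ∞

G(s) has no poles at the origin.
This is a Type 0 system; Ka = lim_{s→0} s^2·G(s) = 0, so the steady-state error for a parabola input is infinite.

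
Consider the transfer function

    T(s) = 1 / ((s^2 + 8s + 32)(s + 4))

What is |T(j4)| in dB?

|T(j4)|_dB ≈ -46.1 dB

Substitute s = j4: numerator = 1, denominator = -64 + j192.
|T(j4)| = |1| / |-64 + j192| = 1 / 202.39 ≈ 0.004941.
In decibels: 20·log₁₀(0.004941) ≈ -46.1 dB.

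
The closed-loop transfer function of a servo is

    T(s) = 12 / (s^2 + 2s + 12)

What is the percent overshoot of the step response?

Comparing s^2 + 2s + 12 to s^2 + 2ζωₙs + ωₙ²: ωₙ = √12 ≈ 3.464 rad/s and ζ = 2/(2·√12) ≈ 0.2887.
%OS = 100·exp(−πζ/√(1−ζ²)) = 100·exp(−π·0.2887/√(1−0.2887²)) ≈ 38.8%.

%OS ≈ 38.8%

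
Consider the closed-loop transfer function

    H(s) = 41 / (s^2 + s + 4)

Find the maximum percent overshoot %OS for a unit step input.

%OS ≈ 44.4%

Comparing s^2 + s + 4 to s^2 + 2ζωₙs + ωₙ²: ωₙ = 2 rad/s and ζ = 1/(2·2) = 0.25.
%OS = 100·exp(−πζ/√(1−ζ²)) = 100·exp(−π·0.25/√(1−0.25²)) ≈ 44.4%.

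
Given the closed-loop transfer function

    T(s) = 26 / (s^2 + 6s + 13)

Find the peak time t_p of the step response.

Comparing s^2 + 6s + 13 to s^2 + 2ζωₙs + ωₙ²: ωₙ = √13 ≈ 3.606 rad/s and ζ = 6/(2·√13) ≈ 0.8321.
ζωₙ = 6/2 = 3, so ω_d = ωₙ√(1−ζ²) = √(ωₙ² − (ζωₙ)²) = √(13 − 3²) = √4 = 2 rad/s.
t_p = π/ω_d = π/2 ≈ 1.571 s.

t_p ≈ 1.571 s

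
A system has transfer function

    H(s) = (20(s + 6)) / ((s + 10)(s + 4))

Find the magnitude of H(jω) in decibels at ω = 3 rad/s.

|H(j3)|_dB ≈ 8.20 dB

Substitute s = j3: numerator = 120 + j60, denominator = 31 + j42.
|H(j3)| = |120 + j60| / |31 + j42| = 134.16 / 52.202 ≈ 2.570.
In decibels: 20·log₁₀(2.570) ≈ 8.20 dB.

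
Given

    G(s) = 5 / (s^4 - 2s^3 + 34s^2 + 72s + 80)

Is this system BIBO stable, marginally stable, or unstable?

The denominator s^4 - 2s^3 + 34s^2 + 72s + 80 factors as (s^2 + 2s + 2)(s^2 - 4s + 40), giving poles at s = -1 + j, -1 - j, 2 + 6j, 2 - 6j.
Since the pole(s) at s = 2 ± 6j lie in the right half-plane, the system is unstable.

unstable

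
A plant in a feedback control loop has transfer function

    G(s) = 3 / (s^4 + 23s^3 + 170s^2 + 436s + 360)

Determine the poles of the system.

The poles are the roots of the denominator s^4 + 23s^3 + 170s^2 + 436s + 360 = 0.
Trying s = -2: the polynomial evaluates to 0, so (s + 2) is a factor.
Dividing out leaves s^3 + 21s^2 + 128s + 180 = 0.
This factors further as (s + 10)(s + 9)(s + 2) = 0.

s = -2, -10, -9, -2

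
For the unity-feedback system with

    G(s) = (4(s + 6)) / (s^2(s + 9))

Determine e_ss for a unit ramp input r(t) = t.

G(s) has 2 poles at the origin.
This is a Type 2 system; for a ramp input the steady-state error is zero.

e_ss = 0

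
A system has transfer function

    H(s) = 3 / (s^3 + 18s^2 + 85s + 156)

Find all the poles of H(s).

The poles are the roots of the denominator s^3 + 18s^2 + 85s + 156 = 0.
Trying s = -12: the polynomial evaluates to 0, so (s + 12) is a factor.
Dividing out leaves s^2 + 6s + 13 = 0.
The quadratic formula then gives s = -3 ± 2j.

s = -3 + 2j, -3 - 2j, -12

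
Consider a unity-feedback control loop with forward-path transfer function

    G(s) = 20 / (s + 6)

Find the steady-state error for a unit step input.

G(s) has no poles at the origin.
This is a Type 0 system. Kp = lim_{s→0} G(s) = 20/6 = 10/3.
e_ss = 1/(1 + Kp) = 1/(1 + 10/3) = 3/13 ≈ 0.2308.

e_ss = 0.2308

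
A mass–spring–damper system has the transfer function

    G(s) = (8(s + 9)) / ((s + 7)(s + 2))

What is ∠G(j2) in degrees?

At s = j2: numerator = 72 + j16, denominator = 10 + j18.
∠G = ∠num − ∠den = 12.529° − (60.945°) = -48.42°.

∠G(j2) ≈ -48.42°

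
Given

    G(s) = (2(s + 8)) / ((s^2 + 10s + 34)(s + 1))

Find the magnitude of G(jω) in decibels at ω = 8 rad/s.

|G(j8)|_dB ≈ -29.7 dB

Substitute s = j8: numerator = 16 + j16, denominator = -670 - j160.
|G(j8)| = |16 + j16| / |-670 - j160| = 22.627 / 688.84 ≈ 0.03285.
In decibels: 20·log₁₀(0.03285) ≈ -29.7 dB.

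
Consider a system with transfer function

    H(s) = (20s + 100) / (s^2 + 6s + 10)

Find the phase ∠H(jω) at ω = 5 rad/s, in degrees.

At s = j5: numerator = 100 + j100, denominator = -15 + j30.
∠H = ∠num − ∠den = 45° − (116.57°) = -71.57°.

∠H(j5) ≈ -71.57°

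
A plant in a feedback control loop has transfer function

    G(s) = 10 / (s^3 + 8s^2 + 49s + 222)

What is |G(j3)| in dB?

|G(j3)|_dB ≈ -25.7 dB

Substitute s = j3: numerator = 10, denominator = 150 + j120.
|G(j3)| = |10| / |150 + j120| = 10 / 192.09 ≈ 0.05206.
In decibels: 20·log₁₀(0.05206) ≈ -25.7 dB.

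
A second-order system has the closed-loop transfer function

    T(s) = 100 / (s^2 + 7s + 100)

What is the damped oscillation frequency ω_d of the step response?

ω_d ≈ 9.367 rad/s

Comparing s^2 + 7s + 100 to s^2 + 2ζωₙs + ωₙ²: ωₙ = 10 rad/s and ζ = 7/(2·10) = 0.35.
ζωₙ = 7/2 = 3.5, so ω_d = ωₙ√(1−ζ²) = √(ωₙ² − (ζωₙ)²) = √(100 − 3.5²) = √87.75 ≈ 9.367 rad/s.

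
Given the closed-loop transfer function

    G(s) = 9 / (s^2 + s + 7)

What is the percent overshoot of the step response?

Comparing s^2 + s + 7 to s^2 + 2ζωₙs + ωₙ²: ωₙ = √7 ≈ 2.646 rad/s and ζ = 1/(2·√7) ≈ 0.1890.
%OS = 100·exp(−πζ/√(1−ζ²)) = 100·exp(−π·0.1890/√(1−0.1890²)) ≈ 54.6%.

%OS ≈ 54.6%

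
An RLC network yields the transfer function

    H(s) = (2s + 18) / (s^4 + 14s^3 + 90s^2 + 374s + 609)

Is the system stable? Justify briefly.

stable

The denominator s^4 + 14s^3 + 90s^2 + 374s + 609 factors as (s^2 + 4s + 29)(s + 7)(s + 3), giving poles at s = -2 ± 5j, -7, -3.
Since all poles lie strictly in the left half-plane, the system is stable.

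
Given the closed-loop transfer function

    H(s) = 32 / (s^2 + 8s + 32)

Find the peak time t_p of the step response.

Comparing s^2 + 8s + 32 to s^2 + 2ζωₙs + ωₙ²: ωₙ = √32 ≈ 5.657 rad/s and ζ = 8/(2·√32) ≈ 0.7071.
ζωₙ = 8/2 = 4, so ω_d = ωₙ√(1−ζ²) = √(ωₙ² − (ζωₙ)²) = √(32 − 4²) = √16 = 4 rad/s.
t_p = π/ω_d = π/4 ≈ 0.7854 s.

t_p ≈ 0.7854 s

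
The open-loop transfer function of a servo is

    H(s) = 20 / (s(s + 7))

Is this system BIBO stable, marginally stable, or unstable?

marginally stable

The poles can be read from the denominator factors: s = 0, -7.
Since the simple pole(s) at s = 0 lie on the jω-axis with none in the right half-plane, the system is marginally stable.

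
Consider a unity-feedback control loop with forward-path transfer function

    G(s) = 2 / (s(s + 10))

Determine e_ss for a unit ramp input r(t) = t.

G(s) has one pole at the origin.
This is a Type 1 system. Kv = lim_{s→0} s·G(s) = 2/10 = 1/5.
e_ss = 1/Kv = 1/(1/5) = 5.

e_ss = 5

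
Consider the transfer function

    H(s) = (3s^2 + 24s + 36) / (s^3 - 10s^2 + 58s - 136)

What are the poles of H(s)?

The poles are the roots of the denominator s^3 - 10s^2 + 58s - 136 = 0.
Trying s = 4: the polynomial evaluates to 0, so (s - 4) is a factor.
Dividing out leaves s^2 - 6s + 34 = 0.
The quadratic formula then gives s = 3 ± 5j.

s = 4, 3 ± 5j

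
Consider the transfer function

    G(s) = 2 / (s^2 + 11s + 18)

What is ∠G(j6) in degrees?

At s = j6: numerator = 2, denominator = -18 + j66.
∠G = ∠num − ∠den = 0° − (105.26°) = -105.3°.

∠G(j6) ≈ -105.3°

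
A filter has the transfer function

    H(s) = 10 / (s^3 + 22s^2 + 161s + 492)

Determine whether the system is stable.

The denominator s^3 + 22s^2 + 161s + 492 factors as (s^2 + 10s + 41)(s + 12), giving poles at s = -5 ± 4j, -12.
Since all poles lie strictly in the left half-plane, the system is stable.

stable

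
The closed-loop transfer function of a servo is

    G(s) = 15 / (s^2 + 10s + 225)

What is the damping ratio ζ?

ζ ≈ 0.3333

Compare the denominator to the standard form s^2 + 2ζωₙs + ωₙ².
ωₙ² = 225, so ωₙ = 15 rad/s.
2ζωₙ = 10, so ζ = 10/(2·15) ≈ 0.3333.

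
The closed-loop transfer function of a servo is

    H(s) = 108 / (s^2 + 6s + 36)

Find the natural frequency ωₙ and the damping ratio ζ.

Compare the denominator to the standard form s^2 + 2ζωₙs + ωₙ².
ωₙ² = 36, so ωₙ = 6 rad/s.
2ζωₙ = 6, so ζ = 6/(2·6) = 0.5.

ωₙ = 6 rad/s, ζ = 0.5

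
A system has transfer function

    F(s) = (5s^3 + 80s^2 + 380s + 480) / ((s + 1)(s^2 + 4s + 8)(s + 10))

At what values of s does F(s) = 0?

s = -8, -6, -2

Set the numerator to zero: 5s^3 + 80s^2 + 380s + 480 = 0, i.e. 5·(s^3 + 16s^2 + 76s + 96) = 0.
Factoring: (s + 8)(s + 6)(s + 2) = 0.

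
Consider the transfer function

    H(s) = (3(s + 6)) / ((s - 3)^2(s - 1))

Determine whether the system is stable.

The poles can be read from the denominator factors: s = 3, 1, 3.
Since the pole(s) at s = 3, 1, 3 lie in the right half-plane, the system is unstable.

unstable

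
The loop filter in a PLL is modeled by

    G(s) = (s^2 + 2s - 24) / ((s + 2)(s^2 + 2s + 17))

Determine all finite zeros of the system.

Set the numerator to zero: s^2 + 2s - 24 = 0.
Factoring: (s - 4)(s + 6) = 0.

s = 4, -6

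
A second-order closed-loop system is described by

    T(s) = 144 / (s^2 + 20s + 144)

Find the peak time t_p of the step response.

Comparing s^2 + 20s + 144 to s^2 + 2ζωₙs + ωₙ²: ωₙ = 12 rad/s and ζ = 20/(2·12) ≈ 0.8333.
ζωₙ = 20/2 = 10, so ω_d = ωₙ√(1−ζ²) = √(ωₙ² − (ζωₙ)²) = √(144 − 10²) = √44 ≈ 6.633 rad/s.
t_p = π/ω_d = π/6.633 ≈ 0.4736 s.

t_p ≈ 0.4736 s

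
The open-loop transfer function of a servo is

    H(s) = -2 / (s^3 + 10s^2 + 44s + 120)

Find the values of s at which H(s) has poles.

s = -2 ± 4j, -6

The poles are the roots of the denominator s^3 + 10s^2 + 44s + 120 = 0.
Trying s = -6: the polynomial evaluates to 0, so (s + 6) is a factor.
Dividing out leaves s^2 + 4s + 20 = 0.
The quadratic formula then gives s = -2 ± 4j.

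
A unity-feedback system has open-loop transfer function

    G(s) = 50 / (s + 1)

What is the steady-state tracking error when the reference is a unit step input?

G(s) has no poles at the origin.
This is a Type 0 system. Kp = lim_{s→0} G(s) = 50/1.
e_ss = 1/(1 + Kp) = 1/(1 + 50) = 1/51 ≈ 0.01961.

e_ss = 0.01961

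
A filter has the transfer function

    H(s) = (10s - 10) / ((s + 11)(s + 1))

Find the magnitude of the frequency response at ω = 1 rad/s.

|H(j1)| ≈ 0.9054

Substitute s = j1: numerator = -10 + j10, denominator = 10 + j12.
|H(j1)| = |-10 + j10| / |10 + j12| = 14.142 / 15.620 ≈ 0.9054.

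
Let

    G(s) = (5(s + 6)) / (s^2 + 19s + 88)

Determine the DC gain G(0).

Set s = 0: G(0) = (30) / (88) = 15/44.

G(0) = 15/44 ≈ 0.3409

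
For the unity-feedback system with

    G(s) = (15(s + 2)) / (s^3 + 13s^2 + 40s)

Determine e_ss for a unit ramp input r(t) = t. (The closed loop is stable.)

e_ss = 1.333

G(s) has one pole at the origin.
This is a Type 1 system. Kv = lim_{s→0} s·G(s) = 30/40 = 3/4.
e_ss = 1/Kv = 1/(3/4) = 4/3 ≈ 1.333.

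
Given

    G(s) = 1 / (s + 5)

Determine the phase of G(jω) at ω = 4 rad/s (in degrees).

At s = j4: numerator = 1, denominator = 5 + j4.
∠G = ∠num − ∠den = 0° − (38.660°) = -38.66°.

∠G(j4) ≈ -38.66°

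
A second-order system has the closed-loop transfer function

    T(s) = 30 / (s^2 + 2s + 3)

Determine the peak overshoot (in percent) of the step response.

%OS ≈ 10.8%

Comparing s^2 + 2s + 3 to s^2 + 2ζωₙs + ωₙ²: ωₙ = √3 ≈ 1.732 rad/s and ζ = 2/(2·√3) ≈ 0.5774.
%OS = 100·exp(−πζ/√(1−ζ²)) = 100·exp(−π·0.5774/√(1−0.5774²)) ≈ 10.8%.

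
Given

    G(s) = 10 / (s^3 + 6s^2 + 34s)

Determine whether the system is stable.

The denominator s^3 + 6s^2 + 34s factors as s(s^2 + 6s + 34), giving poles at s = 0, -3 ± 5j.
Since the simple pole(s) at s = 0 lie on the jω-axis with none in the right half-plane, the system is marginally stable.

marginally stable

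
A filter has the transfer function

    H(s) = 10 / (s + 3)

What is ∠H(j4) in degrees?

At s = j4: numerator = 10, denominator = 3 + j4.
∠H = ∠num − ∠den = 0° − (53.130°) = -53.13°.

∠H(j4) ≈ -53.13°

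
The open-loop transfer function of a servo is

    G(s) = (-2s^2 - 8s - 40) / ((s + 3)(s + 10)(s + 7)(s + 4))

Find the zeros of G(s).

s = -2 + 4j, -2 - 4j

Set the numerator to zero: -2s^2 - 8s - 40 = 0, i.e. -2·(s^2 + 4s + 20) = 0.
Factoring: (s^2 + 4s + 20) = 0.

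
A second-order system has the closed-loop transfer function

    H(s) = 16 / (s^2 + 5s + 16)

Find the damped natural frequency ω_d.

Comparing s^2 + 5s + 16 to s^2 + 2ζωₙs + ωₙ²: ωₙ = 4 rad/s and ζ = 5/(2·4) = 0.625.
ζωₙ = 5/2 = 2.5, so ω_d = ωₙ√(1−ζ²) = √(ωₙ² − (ζωₙ)²) = √(16 − 2.5²) = √9.75 ≈ 3.122 rad/s.

ω_d ≈ 3.122 rad/s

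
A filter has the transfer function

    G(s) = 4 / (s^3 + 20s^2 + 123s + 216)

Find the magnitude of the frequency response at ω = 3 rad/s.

Substitute s = j3: numerator = 4, denominator = 36 + j342.
|G(j3)| = |4| / |36 + j342| = 4 / 343.89 ≈ 0.01163.

|G(j3)| ≈ 0.01163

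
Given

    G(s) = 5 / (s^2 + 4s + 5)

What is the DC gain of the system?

G(0) = 1

Set s = 0: G(0) = (5) / (5) = 1.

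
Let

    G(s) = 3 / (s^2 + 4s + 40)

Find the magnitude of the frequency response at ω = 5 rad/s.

|G(j5)| = 0.1200

Substitute s = j5: numerator = 3, denominator = 15 + j20.
|G(j5)| = |3| / |15 + j20| = 3 / 25 = 0.1200.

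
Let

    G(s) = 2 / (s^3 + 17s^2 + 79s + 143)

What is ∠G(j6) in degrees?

At s = j6: numerator = 2, denominator = -469 + j258.
∠G = ∠num − ∠den = 0° − (151.18°) = -151.2°.

∠G(j6) ≈ -151.2°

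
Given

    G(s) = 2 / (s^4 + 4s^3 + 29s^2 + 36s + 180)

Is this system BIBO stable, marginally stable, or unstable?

The denominator s^4 + 4s^3 + 29s^2 + 36s + 180 factors as (s^2 + 9)(s^2 + 4s + 20), giving poles at s = ±3j, -2 ± 4j.
Since the simple pole(s) at s = 3j, -3j lie on the jω-axis with none in the right half-plane, the system is marginally stable.

marginally stable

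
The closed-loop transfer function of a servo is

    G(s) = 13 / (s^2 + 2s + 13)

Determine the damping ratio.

ζ ≈ 0.2774

Compare the denominator to the standard form s^2 + 2ζωₙs + ωₙ².
ωₙ² = 13, so ωₙ = √13 ≈ 3.606 rad/s.
2ζωₙ = 2, so ζ = 2/(2·√13) ≈ 0.2774.
With ζ = 0.2774 the response is underdamped.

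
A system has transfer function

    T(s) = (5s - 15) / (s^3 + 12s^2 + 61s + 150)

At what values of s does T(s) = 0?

Set the numerator to zero: 5s - 15 = 0, i.e. 5·(s - 3) = 0.
So s = 3.

s = 3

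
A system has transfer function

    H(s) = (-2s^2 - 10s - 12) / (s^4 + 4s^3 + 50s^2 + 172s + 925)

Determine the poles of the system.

s = 1 ± 6j, -3 ± 4j

The poles are the roots of the denominator s^4 + 4s^3 + 50s^2 + 172s + 925 = 0.
No real roots exist; factor into two real quadratics: (s^2 - 2s + 37)(s^2 + 6s + 25) = 0.
Each quadratic gives a conjugate pair via the quadratic formula.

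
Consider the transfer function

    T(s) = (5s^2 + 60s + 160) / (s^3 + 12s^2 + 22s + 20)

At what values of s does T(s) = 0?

Set the numerator to zero: 5s^2 + 60s + 160 = 0, i.e. 5·(s^2 + 12s + 32) = 0.
Factoring: (s + 8)(s + 4) = 0.

s = -8, -4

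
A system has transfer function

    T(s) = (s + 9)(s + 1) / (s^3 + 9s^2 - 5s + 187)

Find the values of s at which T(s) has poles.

s = -11, 1 + 4j, 1 - 4j

The poles are the roots of the denominator s^3 + 9s^2 - 5s + 187 = 0.
Trying s = -11: the polynomial evaluates to 0, so (s + 11) is a factor.
Dividing out leaves s^2 - 2s + 17 = 0.
The quadratic formula then gives s = 1 ± 4j.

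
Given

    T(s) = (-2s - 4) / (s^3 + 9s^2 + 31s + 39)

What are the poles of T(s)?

The poles are the roots of the denominator s^3 + 9s^2 + 31s + 39 = 0.
Trying s = -3: the polynomial evaluates to 0, so (s + 3) is a factor.
Dividing out leaves s^2 + 6s + 13 = 0.
The quadratic formula then gives s = -3 ± 2j.

s = -3 + 2j, -3 - 2j, -3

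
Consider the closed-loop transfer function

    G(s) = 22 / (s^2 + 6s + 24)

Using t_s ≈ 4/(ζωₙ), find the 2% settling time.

Comparing s^2 + 6s + 24 to s^2 + 2ζωₙs + ωₙ²: ωₙ = √24 ≈ 4.899 rad/s and ζ = 6/(2·√24) ≈ 0.6124.
ζωₙ = 6/2 = 3, so t_s ≈ 4/(ζωₙ) = 4/3 ≈ 1.333 s.

t_s ≈ 1.333 s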